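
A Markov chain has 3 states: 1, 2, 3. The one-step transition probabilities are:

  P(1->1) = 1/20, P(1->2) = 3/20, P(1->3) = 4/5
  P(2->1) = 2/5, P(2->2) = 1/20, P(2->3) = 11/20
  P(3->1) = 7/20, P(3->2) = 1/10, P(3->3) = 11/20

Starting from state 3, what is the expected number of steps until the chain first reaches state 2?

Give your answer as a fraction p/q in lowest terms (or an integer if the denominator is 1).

Let h_i = expected steps to first reach 2 from state i.
Boundary: h_2 = 0.
First-step equations for the other states:
  h_1 = 1 + 1/20*h_1 + 3/20*h_2 + 4/5*h_3
  h_3 = 1 + 7/20*h_1 + 1/10*h_2 + 11/20*h_3

Substituting h_2 = 0 and rearranging gives the linear system (I - Q) h = 1:
  [19/20, -4/5] . (h_1, h_3) = 1
  [-7/20, 9/20] . (h_1, h_3) = 1

Solving yields:
  h_1 = 500/59
  h_3 = 520/59

Starting state is 3, so the expected hitting time is h_3 = 520/59.

Answer: 520/59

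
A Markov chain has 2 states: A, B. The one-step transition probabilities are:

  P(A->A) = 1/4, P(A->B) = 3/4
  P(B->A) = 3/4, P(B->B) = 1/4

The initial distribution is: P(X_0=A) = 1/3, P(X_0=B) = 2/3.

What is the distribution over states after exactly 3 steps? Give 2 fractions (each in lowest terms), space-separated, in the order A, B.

Propagating the distribution step by step (d_{t+1} = d_t * P):
d_0 = (A=1/3, B=2/3)
  d_1[A] = 1/3*1/4 + 2/3*3/4 = 7/12
  d_1[B] = 1/3*3/4 + 2/3*1/4 = 5/12
d_1 = (A=7/12, B=5/12)
  d_2[A] = 7/12*1/4 + 5/12*3/4 = 11/24
  d_2[B] = 7/12*3/4 + 5/12*1/4 = 13/24
d_2 = (A=11/24, B=13/24)
  d_3[A] = 11/24*1/4 + 13/24*3/4 = 25/48
  d_3[B] = 11/24*3/4 + 13/24*1/4 = 23/48
d_3 = (A=25/48, B=23/48)

Answer: 25/48 23/48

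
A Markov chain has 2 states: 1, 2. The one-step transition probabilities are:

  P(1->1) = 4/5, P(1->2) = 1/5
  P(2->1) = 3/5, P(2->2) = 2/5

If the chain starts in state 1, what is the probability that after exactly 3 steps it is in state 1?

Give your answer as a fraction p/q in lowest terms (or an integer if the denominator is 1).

Computing P^3 by repeated multiplication:
P^1 =
  1: [4/5, 1/5]
  2: [3/5, 2/5]
P^2 =
  1: [19/25, 6/25]
  2: [18/25, 7/25]
P^3 =
  1: [94/125, 31/125]
  2: [93/125, 32/125]

(P^3)[1 -> 1] = 94/125

Answer: 94/125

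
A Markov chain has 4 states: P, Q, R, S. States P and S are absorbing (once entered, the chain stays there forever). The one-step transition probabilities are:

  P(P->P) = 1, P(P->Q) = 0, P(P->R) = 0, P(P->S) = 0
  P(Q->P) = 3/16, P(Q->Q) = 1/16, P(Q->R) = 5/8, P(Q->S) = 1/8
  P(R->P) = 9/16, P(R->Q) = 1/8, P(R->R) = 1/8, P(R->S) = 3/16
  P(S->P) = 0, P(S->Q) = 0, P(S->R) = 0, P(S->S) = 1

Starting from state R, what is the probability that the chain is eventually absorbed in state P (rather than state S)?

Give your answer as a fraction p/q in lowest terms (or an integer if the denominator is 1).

Answer: 141/190

Derivation:
Let a_i = P(absorbed in P | start in state i).
Boundary conditions: a_P = 1, a_S = 0.
For each transient state i, a_i = sum_j P(i->j) * a_j:
  a_Q = 3/16*a_P + 1/16*a_Q + 5/8*a_R + 1/8*a_S
  a_R = 9/16*a_P + 1/8*a_Q + 1/8*a_R + 3/16*a_S

Substituting a_P = 1 and a_S = 0, rearrange to (I - Q) a = r where r[i] = P(i -> P):
  [15/16, -5/8] . (a_Q, a_R) = 3/16
  [-1/8, 7/8] . (a_Q, a_R) = 9/16

Solving yields:
  a_Q = 66/95
  a_R = 141/190

Starting state is R, so the absorption probability is a_R = 141/190.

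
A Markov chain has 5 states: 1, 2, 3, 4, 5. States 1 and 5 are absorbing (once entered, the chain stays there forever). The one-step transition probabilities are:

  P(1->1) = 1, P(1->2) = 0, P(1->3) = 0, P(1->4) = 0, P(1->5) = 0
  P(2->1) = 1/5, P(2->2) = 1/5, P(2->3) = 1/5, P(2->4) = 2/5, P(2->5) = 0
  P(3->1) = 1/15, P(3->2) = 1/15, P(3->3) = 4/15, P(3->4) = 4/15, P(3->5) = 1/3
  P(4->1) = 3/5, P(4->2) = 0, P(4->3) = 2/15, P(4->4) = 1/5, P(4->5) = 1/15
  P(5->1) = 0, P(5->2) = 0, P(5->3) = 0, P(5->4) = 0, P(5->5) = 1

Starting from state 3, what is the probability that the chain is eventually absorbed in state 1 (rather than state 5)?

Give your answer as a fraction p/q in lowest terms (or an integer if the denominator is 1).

Let a_i = P(absorbed in 1 | start in state i).
Boundary conditions: a_1 = 1, a_5 = 0.
For each transient state i, a_i = sum_j P(i->j) * a_j:
  a_2 = 1/5*a_1 + 1/5*a_2 + 1/5*a_3 + 2/5*a_4 + 0*a_5
  a_3 = 1/15*a_1 + 1/15*a_2 + 4/15*a_3 + 4/15*a_4 + 1/3*a_5
  a_4 = 3/5*a_1 + 0*a_2 + 2/15*a_3 + 1/5*a_4 + 1/15*a_5

Substituting a_1 = 1 and a_5 = 0, rearrange to (I - Q) a = r where r[i] = P(i -> 1):
  [4/5, -1/5, -2/5] . (a_2, a_3, a_4) = 1/5
  [-1/15, 11/15, -4/15] . (a_2, a_3, a_4) = 1/15
  [0, -2/15, 4/5] . (a_2, a_3, a_4) = 3/5

Solving yields:
  a_2 = 187/240
  a_3 = 37/80
  a_4 = 397/480

Starting state is 3, so the absorption probability is a_3 = 37/80.

Answer: 37/80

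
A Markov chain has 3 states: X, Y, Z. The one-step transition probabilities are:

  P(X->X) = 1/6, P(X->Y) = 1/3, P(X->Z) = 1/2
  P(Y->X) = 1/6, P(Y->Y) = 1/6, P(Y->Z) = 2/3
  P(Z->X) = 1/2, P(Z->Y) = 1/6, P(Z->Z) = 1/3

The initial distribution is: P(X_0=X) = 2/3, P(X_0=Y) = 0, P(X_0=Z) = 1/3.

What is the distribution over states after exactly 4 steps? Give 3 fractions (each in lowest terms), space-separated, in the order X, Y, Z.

Answer: 155/486 143/648 895/1944

Derivation:
Propagating the distribution step by step (d_{t+1} = d_t * P):
d_0 = (X=2/3, Y=0, Z=1/3)
  d_1[X] = 2/3*1/6 + 0*1/6 + 1/3*1/2 = 5/18
  d_1[Y] = 2/3*1/3 + 0*1/6 + 1/3*1/6 = 5/18
  d_1[Z] = 2/3*1/2 + 0*2/3 + 1/3*1/3 = 4/9
d_1 = (X=5/18, Y=5/18, Z=4/9)
  d_2[X] = 5/18*1/6 + 5/18*1/6 + 4/9*1/2 = 17/54
  d_2[Y] = 5/18*1/3 + 5/18*1/6 + 4/9*1/6 = 23/108
  d_2[Z] = 5/18*1/2 + 5/18*2/3 + 4/9*1/3 = 17/36
d_2 = (X=17/54, Y=23/108, Z=17/36)
  d_3[X] = 17/54*1/6 + 23/108*1/6 + 17/36*1/2 = 35/108
  d_3[Y] = 17/54*1/3 + 23/108*1/6 + 17/36*1/6 = 71/324
  d_3[Z] = 17/54*1/2 + 23/108*2/3 + 17/36*1/3 = 37/81
d_3 = (X=35/108, Y=71/324, Z=37/81)
  d_4[X] = 35/108*1/6 + 71/324*1/6 + 37/81*1/2 = 155/486
  d_4[Y] = 35/108*1/3 + 71/324*1/6 + 37/81*1/6 = 143/648
  d_4[Z] = 35/108*1/2 + 71/324*2/3 + 37/81*1/3 = 895/1944
d_4 = (X=155/486, Y=143/648, Z=895/1944)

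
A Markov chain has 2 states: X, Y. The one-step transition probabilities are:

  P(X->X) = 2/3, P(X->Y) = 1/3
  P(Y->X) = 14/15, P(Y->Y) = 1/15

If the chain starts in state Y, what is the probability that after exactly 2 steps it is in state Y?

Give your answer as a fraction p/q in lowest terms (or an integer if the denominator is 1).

Computing P^2 by repeated multiplication:
P^1 =
  X: [2/3, 1/3]
  Y: [14/15, 1/15]
P^2 =
  X: [34/45, 11/45]
  Y: [154/225, 71/225]

(P^2)[Y -> Y] = 71/225

Answer: 71/225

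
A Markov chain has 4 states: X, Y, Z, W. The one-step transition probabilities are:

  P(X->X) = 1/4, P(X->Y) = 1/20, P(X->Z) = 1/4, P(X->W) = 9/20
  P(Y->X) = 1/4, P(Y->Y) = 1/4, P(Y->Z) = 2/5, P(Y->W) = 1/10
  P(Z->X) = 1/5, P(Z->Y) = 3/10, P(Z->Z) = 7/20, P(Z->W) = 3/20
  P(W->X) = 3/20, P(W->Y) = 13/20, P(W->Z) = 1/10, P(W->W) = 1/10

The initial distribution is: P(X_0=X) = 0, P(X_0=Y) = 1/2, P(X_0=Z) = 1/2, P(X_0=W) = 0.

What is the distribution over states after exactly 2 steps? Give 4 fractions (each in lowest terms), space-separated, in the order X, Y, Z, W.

Answer: 7/32 219/800 31/100 79/400

Derivation:
Propagating the distribution step by step (d_{t+1} = d_t * P):
d_0 = (X=0, Y=1/2, Z=1/2, W=0)
  d_1[X] = 0*1/4 + 1/2*1/4 + 1/2*1/5 + 0*3/20 = 9/40
  d_1[Y] = 0*1/20 + 1/2*1/4 + 1/2*3/10 + 0*13/20 = 11/40
  d_1[Z] = 0*1/4 + 1/2*2/5 + 1/2*7/20 + 0*1/10 = 3/8
  d_1[W] = 0*9/20 + 1/2*1/10 + 1/2*3/20 + 0*1/10 = 1/8
d_1 = (X=9/40, Y=11/40, Z=3/8, W=1/8)
  d_2[X] = 9/40*1/4 + 11/40*1/4 + 3/8*1/5 + 1/8*3/20 = 7/32
  d_2[Y] = 9/40*1/20 + 11/40*1/4 + 3/8*3/10 + 1/8*13/20 = 219/800
  d_2[Z] = 9/40*1/4 + 11/40*2/5 + 3/8*7/20 + 1/8*1/10 = 31/100
  d_2[W] = 9/40*9/20 + 11/40*1/10 + 3/8*3/20 + 1/8*1/10 = 79/400
d_2 = (X=7/32, Y=219/800, Z=31/100, W=79/400)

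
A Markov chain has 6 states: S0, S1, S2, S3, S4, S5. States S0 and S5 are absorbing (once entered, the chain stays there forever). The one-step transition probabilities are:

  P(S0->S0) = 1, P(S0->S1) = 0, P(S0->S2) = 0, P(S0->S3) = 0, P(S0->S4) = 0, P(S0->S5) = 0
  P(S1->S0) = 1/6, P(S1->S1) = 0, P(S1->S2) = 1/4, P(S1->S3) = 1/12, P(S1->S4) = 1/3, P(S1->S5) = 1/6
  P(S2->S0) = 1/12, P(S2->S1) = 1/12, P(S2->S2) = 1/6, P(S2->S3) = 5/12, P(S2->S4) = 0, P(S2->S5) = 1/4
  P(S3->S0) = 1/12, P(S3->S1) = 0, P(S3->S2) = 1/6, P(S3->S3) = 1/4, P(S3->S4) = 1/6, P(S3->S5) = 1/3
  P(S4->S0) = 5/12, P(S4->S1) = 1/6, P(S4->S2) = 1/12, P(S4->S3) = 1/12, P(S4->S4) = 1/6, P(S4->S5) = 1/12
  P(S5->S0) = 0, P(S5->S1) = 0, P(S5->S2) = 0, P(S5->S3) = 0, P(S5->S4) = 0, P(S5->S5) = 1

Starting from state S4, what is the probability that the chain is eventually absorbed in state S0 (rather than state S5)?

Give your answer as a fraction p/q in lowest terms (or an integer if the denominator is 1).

Answer: 57/86

Derivation:
Let a_i = P(absorbed in S0 | start in state i).
Boundary conditions: a_S0 = 1, a_S5 = 0.
For each transient state i, a_i = sum_j P(i->j) * a_j:
  a_S1 = 1/6*a_S0 + 0*a_S1 + 1/4*a_S2 + 1/12*a_S3 + 1/3*a_S4 + 1/6*a_S5
  a_S2 = 1/12*a_S0 + 1/12*a_S1 + 1/6*a_S2 + 5/12*a_S3 + 0*a_S4 + 1/4*a_S5
  a_S3 = 1/12*a_S0 + 0*a_S1 + 1/6*a_S2 + 1/4*a_S3 + 1/6*a_S4 + 1/3*a_S5
  a_S4 = 5/12*a_S0 + 1/6*a_S1 + 1/12*a_S2 + 1/12*a_S3 + 1/6*a_S4 + 1/12*a_S5

Substituting a_S0 = 1 and a_S5 = 0, rearrange to (I - Q) a = r where r[i] = P(i -> S0):
  [1, -1/4, -1/12, -1/3] . (a_S1, a_S2, a_S3, a_S4) = 1/6
  [-1/12, 5/6, -5/12, 0] . (a_S1, a_S2, a_S3, a_S4) = 1/12
  [0, -1/6, 3/4, -1/6] . (a_S1, a_S2, a_S3, a_S4) = 1/12
  [-1/6, -1/12, -1/12, 5/6] . (a_S1, a_S2, a_S3, a_S4) = 5/12

Solving yields:
  a_S1 = 403/817
  a_S2 = 256/817
  a_S3 = 268/817
  a_S4 = 57/86

Starting state is S4, so the absorption probability is a_S4 = 57/86.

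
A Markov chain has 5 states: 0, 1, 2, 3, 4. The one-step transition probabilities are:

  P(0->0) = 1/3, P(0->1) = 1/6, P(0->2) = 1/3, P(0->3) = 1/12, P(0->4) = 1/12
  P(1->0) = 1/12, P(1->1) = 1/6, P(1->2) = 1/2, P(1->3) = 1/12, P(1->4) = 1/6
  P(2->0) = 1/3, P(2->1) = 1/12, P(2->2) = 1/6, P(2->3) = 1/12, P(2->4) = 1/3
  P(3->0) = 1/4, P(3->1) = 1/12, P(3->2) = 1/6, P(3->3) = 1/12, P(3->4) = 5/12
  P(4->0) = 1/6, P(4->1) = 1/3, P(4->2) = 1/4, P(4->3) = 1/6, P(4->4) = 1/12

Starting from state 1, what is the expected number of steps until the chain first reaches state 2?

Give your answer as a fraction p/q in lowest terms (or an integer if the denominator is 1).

Let h_i = expected steps to first reach 2 from state i.
Boundary: h_2 = 0.
First-step equations for the other states:
  h_0 = 1 + 1/3*h_0 + 1/6*h_1 + 1/3*h_2 + 1/12*h_3 + 1/12*h_4
  h_1 = 1 + 1/12*h_0 + 1/6*h_1 + 1/2*h_2 + 1/12*h_3 + 1/6*h_4
  h_3 = 1 + 1/4*h_0 + 1/12*h_1 + 1/6*h_2 + 1/12*h_3 + 5/12*h_4
  h_4 = 1 + 1/6*h_0 + 1/3*h_1 + 1/4*h_2 + 1/6*h_3 + 1/12*h_4

Substituting h_2 = 0 and rearranging gives the linear system (I - Q) h = 1:
  [2/3, -1/6, -1/12, -1/12] . (h_0, h_1, h_3, h_4) = 1
  [-1/12, 5/6, -1/12, -1/6] . (h_0, h_1, h_3, h_4) = 1
  [-1/4, -1/12, 11/12, -5/12] . (h_0, h_1, h_3, h_4) = 1
  [-1/6, -1/3, -1/6, 11/12] . (h_0, h_1, h_3, h_4) = 1

Solving yields:
  h_0 = 6628/2233
  h_1 = 5564/2233
  h_3 = 7984/2233
  h_4 = 7116/2233

Starting state is 1, so the expected hitting time is h_1 = 5564/2233.

Answer: 5564/2233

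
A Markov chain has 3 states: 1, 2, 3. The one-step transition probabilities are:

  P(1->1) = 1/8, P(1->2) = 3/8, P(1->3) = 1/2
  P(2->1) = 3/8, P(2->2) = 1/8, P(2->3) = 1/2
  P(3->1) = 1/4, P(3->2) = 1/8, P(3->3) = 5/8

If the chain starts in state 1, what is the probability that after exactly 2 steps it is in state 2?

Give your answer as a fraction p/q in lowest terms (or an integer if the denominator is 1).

Answer: 5/32

Derivation:
Computing P^2 by repeated multiplication:
P^1 =
  1: [1/8, 3/8, 1/2]
  2: [3/8, 1/8, 1/2]
  3: [1/4, 1/8, 5/8]
P^2 =
  1: [9/32, 5/32, 9/16]
  2: [7/32, 7/32, 9/16]
  3: [15/64, 3/16, 37/64]

(P^2)[1 -> 2] = 5/32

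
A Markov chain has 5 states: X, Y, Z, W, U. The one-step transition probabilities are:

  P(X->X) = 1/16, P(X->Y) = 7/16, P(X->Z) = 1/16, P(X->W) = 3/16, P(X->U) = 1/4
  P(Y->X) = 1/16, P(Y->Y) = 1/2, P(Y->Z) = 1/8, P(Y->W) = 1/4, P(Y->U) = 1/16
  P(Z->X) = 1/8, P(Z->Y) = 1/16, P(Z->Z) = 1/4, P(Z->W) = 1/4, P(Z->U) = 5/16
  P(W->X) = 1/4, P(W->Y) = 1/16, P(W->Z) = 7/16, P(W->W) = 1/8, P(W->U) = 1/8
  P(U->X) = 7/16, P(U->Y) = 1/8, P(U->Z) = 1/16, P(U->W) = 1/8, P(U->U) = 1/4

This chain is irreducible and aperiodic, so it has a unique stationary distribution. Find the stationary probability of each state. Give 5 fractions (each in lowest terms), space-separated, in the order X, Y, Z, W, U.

The stationary distribution satisfies pi = pi * P, i.e.:
  pi_X = 1/16*pi_X + 1/16*pi_Y + 1/8*pi_Z + 1/4*pi_W + 7/16*pi_U
  pi_Y = 7/16*pi_X + 1/2*pi_Y + 1/16*pi_Z + 1/16*pi_W + 1/8*pi_U
  pi_Z = 1/16*pi_X + 1/8*pi_Y + 1/4*pi_Z + 7/16*pi_W + 1/16*pi_U
  pi_W = 3/16*pi_X + 1/4*pi_Y + 1/4*pi_Z + 1/8*pi_W + 1/8*pi_U
  pi_U = 1/4*pi_X + 1/16*pi_Y + 5/16*pi_Z + 1/8*pi_W + 1/4*pi_U
with normalization: pi_X + pi_Y + pi_Z + pi_W + pi_U = 1.

Using the first 4 balance equations plus normalization, the linear system A*pi = b is:
  [-15/16, 1/16, 1/8, 1/4, 7/16] . pi = 0
  [7/16, -1/2, 1/16, 1/16, 1/8] . pi = 0
  [1/16, 1/8, -3/4, 7/16, 1/16] . pi = 0
  [3/16, 1/4, 1/4, -7/8, 1/8] . pi = 0
  [1, 1, 1, 1, 1] . pi = 1

Solving yields:
  pi_X = 672/3709
  pi_Y = 1877/7418
  pi_Z = 1369/7418
  pi_W = 1417/7418
  pi_U = 1411/7418

Verification (pi * P):
  672/3709*1/16 + 1877/7418*1/16 + 1369/7418*1/8 + 1417/7418*1/4 + 1411/7418*7/16 = 672/3709 = pi_X  (ok)
  672/3709*7/16 + 1877/7418*1/2 + 1369/7418*1/16 + 1417/7418*1/16 + 1411/7418*1/8 = 1877/7418 = pi_Y  (ok)
  672/3709*1/16 + 1877/7418*1/8 + 1369/7418*1/4 + 1417/7418*7/16 + 1411/7418*1/16 = 1369/7418 = pi_Z  (ok)
  672/3709*3/16 + 1877/7418*1/4 + 1369/7418*1/4 + 1417/7418*1/8 + 1411/7418*1/8 = 1417/7418 = pi_W  (ok)
  672/3709*1/4 + 1877/7418*1/16 + 1369/7418*5/16 + 1417/7418*1/8 + 1411/7418*1/4 = 1411/7418 = pi_U  (ok)

Answer: 672/3709 1877/7418 1369/7418 1417/7418 1411/7418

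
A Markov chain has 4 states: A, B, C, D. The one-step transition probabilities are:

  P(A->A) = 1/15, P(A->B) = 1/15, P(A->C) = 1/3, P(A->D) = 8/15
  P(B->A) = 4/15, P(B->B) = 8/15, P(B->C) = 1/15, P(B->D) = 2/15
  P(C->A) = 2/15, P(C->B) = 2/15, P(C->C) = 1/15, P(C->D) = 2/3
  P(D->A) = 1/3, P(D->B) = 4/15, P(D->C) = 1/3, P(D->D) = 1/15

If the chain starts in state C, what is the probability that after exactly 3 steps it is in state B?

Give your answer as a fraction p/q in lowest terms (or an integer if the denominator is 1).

Answer: 92/375

Derivation:
Computing P^3 by repeated multiplication:
P^1 =
  A: [1/15, 1/15, 1/3, 8/15]
  B: [4/15, 8/15, 1/15, 2/15]
  C: [2/15, 2/15, 1/15, 2/3]
  D: [1/3, 4/15, 1/3, 1/15]
P^2 =
  A: [11/45, 17/75, 17/75, 68/225]
  B: [16/75, 26/75, 13/75, 4/15]
  C: [62/225, 4/15, 7/25, 8/45]
  D: [4/25, 17/75, 13/75, 11/25]
P^3 =
  A: [701/3375, 31/125, 239/1125, 224/675]
  B: [82/375, 22/75, 73/375, 22/75]
  C: [628/3375, 92/375, 211/1125, 1286/3375]
  D: [271/1125, 34/125, 17/75, 293/1125]

(P^3)[C -> B] = 92/375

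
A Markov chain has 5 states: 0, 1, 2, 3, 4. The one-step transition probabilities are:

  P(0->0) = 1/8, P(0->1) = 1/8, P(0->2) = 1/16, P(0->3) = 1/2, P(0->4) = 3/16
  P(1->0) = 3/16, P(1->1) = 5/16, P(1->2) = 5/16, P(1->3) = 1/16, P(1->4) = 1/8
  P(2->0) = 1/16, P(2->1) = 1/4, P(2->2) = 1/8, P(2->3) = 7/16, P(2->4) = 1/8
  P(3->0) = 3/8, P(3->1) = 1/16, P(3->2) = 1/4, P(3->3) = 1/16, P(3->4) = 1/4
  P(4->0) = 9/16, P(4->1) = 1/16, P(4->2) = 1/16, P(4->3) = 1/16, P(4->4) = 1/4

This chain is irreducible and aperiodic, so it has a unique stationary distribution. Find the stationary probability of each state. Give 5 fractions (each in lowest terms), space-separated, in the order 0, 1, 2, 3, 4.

Answer: 8723/32347 9313/64694 4936/32347 7689/32347 12685/64694

Derivation:
The stationary distribution satisfies pi = pi * P, i.e.:
  pi_0 = 1/8*pi_0 + 3/16*pi_1 + 1/16*pi_2 + 3/8*pi_3 + 9/16*pi_4
  pi_1 = 1/8*pi_0 + 5/16*pi_1 + 1/4*pi_2 + 1/16*pi_3 + 1/16*pi_4
  pi_2 = 1/16*pi_0 + 5/16*pi_1 + 1/8*pi_2 + 1/4*pi_3 + 1/16*pi_4
  pi_3 = 1/2*pi_0 + 1/16*pi_1 + 7/16*pi_2 + 1/16*pi_3 + 1/16*pi_4
  pi_4 = 3/16*pi_0 + 1/8*pi_1 + 1/8*pi_2 + 1/4*pi_3 + 1/4*pi_4
with normalization: pi_0 + pi_1 + pi_2 + pi_3 + pi_4 = 1.

Using the first 4 balance equations plus normalization, the linear system A*pi = b is:
  [-7/8, 3/16, 1/16, 3/8, 9/16] . pi = 0
  [1/8, -11/16, 1/4, 1/16, 1/16] . pi = 0
  [1/16, 5/16, -7/8, 1/4, 1/16] . pi = 0
  [1/2, 1/16, 7/16, -15/16, 1/16] . pi = 0
  [1, 1, 1, 1, 1] . pi = 1

Solving yields:
  pi_0 = 8723/32347
  pi_1 = 9313/64694
  pi_2 = 4936/32347
  pi_3 = 7689/32347
  pi_4 = 12685/64694

Verification (pi * P):
  8723/32347*1/8 + 9313/64694*3/16 + 4936/32347*1/16 + 7689/32347*3/8 + 12685/64694*9/16 = 8723/32347 = pi_0  (ok)
  8723/32347*1/8 + 9313/64694*5/16 + 4936/32347*1/4 + 7689/32347*1/16 + 12685/64694*1/16 = 9313/64694 = pi_1  (ok)
  8723/32347*1/16 + 9313/64694*5/16 + 4936/32347*1/8 + 7689/32347*1/4 + 12685/64694*1/16 = 4936/32347 = pi_2  (ok)
  8723/32347*1/2 + 9313/64694*1/16 + 4936/32347*7/16 + 7689/32347*1/16 + 12685/64694*1/16 = 7689/32347 = pi_3  (ok)
  8723/32347*3/16 + 9313/64694*1/8 + 4936/32347*1/8 + 7689/32347*1/4 + 12685/64694*1/4 = 12685/64694 = pi_4  (ok)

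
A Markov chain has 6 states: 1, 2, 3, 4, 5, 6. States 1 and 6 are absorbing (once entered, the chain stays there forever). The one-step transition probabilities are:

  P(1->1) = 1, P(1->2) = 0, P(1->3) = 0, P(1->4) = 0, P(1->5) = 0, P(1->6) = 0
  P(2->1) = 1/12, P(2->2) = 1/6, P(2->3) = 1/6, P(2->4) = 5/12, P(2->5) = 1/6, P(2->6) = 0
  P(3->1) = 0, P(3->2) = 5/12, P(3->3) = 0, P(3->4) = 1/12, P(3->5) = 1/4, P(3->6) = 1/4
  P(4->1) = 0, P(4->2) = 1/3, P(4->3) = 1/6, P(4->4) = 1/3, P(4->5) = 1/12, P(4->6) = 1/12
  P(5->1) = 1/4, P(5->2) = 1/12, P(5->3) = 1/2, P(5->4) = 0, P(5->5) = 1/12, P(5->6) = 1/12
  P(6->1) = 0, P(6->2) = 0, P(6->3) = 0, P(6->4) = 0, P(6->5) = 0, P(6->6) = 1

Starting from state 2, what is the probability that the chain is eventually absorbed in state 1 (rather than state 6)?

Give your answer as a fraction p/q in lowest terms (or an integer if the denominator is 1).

Let a_i = P(absorbed in 1 | start in state i).
Boundary conditions: a_1 = 1, a_6 = 0.
For each transient state i, a_i = sum_j P(i->j) * a_j:
  a_2 = 1/12*a_1 + 1/6*a_2 + 1/6*a_3 + 5/12*a_4 + 1/6*a_5 + 0*a_6
  a_3 = 0*a_1 + 5/12*a_2 + 0*a_3 + 1/12*a_4 + 1/4*a_5 + 1/4*a_6
  a_4 = 0*a_1 + 1/3*a_2 + 1/6*a_3 + 1/3*a_4 + 1/12*a_5 + 1/12*a_6
  a_5 = 1/4*a_1 + 1/12*a_2 + 1/2*a_3 + 0*a_4 + 1/12*a_5 + 1/12*a_6

Substituting a_1 = 1 and a_6 = 0, rearrange to (I - Q) a = r where r[i] = P(i -> 1):
  [5/6, -1/6, -5/12, -1/6] . (a_2, a_3, a_4, a_5) = 1/12
  [-5/12, 1, -1/12, -1/4] . (a_2, a_3, a_4, a_5) = 0
  [-1/3, -1/6, 2/3, -1/12] . (a_2, a_3, a_4, a_5) = 0
  [-1/12, -1/2, 0, 11/12] . (a_2, a_3, a_4, a_5) = 1/4

Solving yields:
  a_2 = 467/1009
  a_3 = 709/2018
  a_4 = 386/1009
  a_5 = 511/1009

Starting state is 2, so the absorption probability is a_2 = 467/1009.

Answer: 467/1009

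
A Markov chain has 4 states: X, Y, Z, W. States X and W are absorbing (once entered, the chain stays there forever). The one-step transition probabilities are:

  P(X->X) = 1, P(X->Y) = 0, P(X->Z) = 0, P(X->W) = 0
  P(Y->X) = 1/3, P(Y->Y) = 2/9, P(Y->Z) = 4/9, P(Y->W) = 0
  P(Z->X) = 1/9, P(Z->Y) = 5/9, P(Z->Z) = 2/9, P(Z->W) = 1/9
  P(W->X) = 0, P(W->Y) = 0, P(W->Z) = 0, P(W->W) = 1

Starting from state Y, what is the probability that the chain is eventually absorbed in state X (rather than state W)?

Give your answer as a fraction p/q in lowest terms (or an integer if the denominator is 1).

Let a_i = P(absorbed in X | start in state i).
Boundary conditions: a_X = 1, a_W = 0.
For each transient state i, a_i = sum_j P(i->j) * a_j:
  a_Y = 1/3*a_X + 2/9*a_Y + 4/9*a_Z + 0*a_W
  a_Z = 1/9*a_X + 5/9*a_Y + 2/9*a_Z + 1/9*a_W

Substituting a_X = 1 and a_W = 0, rearrange to (I - Q) a = r where r[i] = P(i -> X):
  [7/9, -4/9] . (a_Y, a_Z) = 1/3
  [-5/9, 7/9] . (a_Y, a_Z) = 1/9

Solving yields:
  a_Y = 25/29
  a_Z = 22/29

Starting state is Y, so the absorption probability is a_Y = 25/29.

Answer: 25/29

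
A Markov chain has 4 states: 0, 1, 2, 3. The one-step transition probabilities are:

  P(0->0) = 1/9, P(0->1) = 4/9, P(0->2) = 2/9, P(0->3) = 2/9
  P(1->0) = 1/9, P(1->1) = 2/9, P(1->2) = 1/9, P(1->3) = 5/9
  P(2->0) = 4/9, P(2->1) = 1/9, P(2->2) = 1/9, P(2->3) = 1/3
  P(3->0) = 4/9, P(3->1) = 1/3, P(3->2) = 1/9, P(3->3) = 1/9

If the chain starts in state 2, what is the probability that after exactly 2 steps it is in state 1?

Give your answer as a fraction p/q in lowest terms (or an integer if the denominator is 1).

Answer: 28/81

Derivation:
Computing P^2 by repeated multiplication:
P^1 =
  0: [1/9, 4/9, 2/9, 2/9]
  1: [1/9, 2/9, 1/9, 5/9]
  2: [4/9, 1/9, 1/9, 1/3]
  3: [4/9, 1/3, 1/9, 1/9]
P^2 =
  0: [7/27, 20/81, 10/81, 10/27]
  1: [1/3, 8/27, 10/81, 20/81]
  2: [7/27, 28/81, 13/81, 19/81]
  3: [5/27, 26/81, 13/81, 1/3]

(P^2)[2 -> 1] = 28/81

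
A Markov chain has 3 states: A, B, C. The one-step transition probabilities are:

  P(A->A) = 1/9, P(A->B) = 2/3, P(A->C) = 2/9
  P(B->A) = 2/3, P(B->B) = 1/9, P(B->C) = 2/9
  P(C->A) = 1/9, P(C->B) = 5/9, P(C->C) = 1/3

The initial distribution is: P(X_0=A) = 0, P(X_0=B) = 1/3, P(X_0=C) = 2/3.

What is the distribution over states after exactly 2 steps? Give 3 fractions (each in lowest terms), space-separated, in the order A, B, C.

Answer: 82/243 11/27 62/243

Derivation:
Propagating the distribution step by step (d_{t+1} = d_t * P):
d_0 = (A=0, B=1/3, C=2/3)
  d_1[A] = 0*1/9 + 1/3*2/3 + 2/3*1/9 = 8/27
  d_1[B] = 0*2/3 + 1/3*1/9 + 2/3*5/9 = 11/27
  d_1[C] = 0*2/9 + 1/3*2/9 + 2/3*1/3 = 8/27
d_1 = (A=8/27, B=11/27, C=8/27)
  d_2[A] = 8/27*1/9 + 11/27*2/3 + 8/27*1/9 = 82/243
  d_2[B] = 8/27*2/3 + 11/27*1/9 + 8/27*5/9 = 11/27
  d_2[C] = 8/27*2/9 + 11/27*2/9 + 8/27*1/3 = 62/243
d_2 = (A=82/243, B=11/27, C=62/243)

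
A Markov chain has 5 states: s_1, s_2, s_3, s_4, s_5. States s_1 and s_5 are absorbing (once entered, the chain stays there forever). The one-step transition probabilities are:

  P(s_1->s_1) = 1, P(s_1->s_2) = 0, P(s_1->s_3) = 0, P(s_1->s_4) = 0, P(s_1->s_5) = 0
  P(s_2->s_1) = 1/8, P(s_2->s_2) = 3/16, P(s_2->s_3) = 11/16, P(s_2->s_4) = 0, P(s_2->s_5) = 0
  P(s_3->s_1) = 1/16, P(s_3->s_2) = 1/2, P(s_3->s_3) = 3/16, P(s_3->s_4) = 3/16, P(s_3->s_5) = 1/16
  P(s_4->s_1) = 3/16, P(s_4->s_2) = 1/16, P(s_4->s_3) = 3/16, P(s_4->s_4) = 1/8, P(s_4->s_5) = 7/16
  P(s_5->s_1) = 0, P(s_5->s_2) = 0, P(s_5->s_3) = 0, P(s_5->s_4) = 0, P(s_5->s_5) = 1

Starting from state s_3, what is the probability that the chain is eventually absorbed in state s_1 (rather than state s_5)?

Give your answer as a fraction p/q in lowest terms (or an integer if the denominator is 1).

Answer: 529/984

Derivation:
Let a_i = P(absorbed in s_1 | start in state i).
Boundary conditions: a_s_1 = 1, a_s_5 = 0.
For each transient state i, a_i = sum_j P(i->j) * a_j:
  a_s_2 = 1/8*a_s_1 + 3/16*a_s_2 + 11/16*a_s_3 + 0*a_s_4 + 0*a_s_5
  a_s_3 = 1/16*a_s_1 + 1/2*a_s_2 + 3/16*a_s_3 + 3/16*a_s_4 + 1/16*a_s_5
  a_s_4 = 3/16*a_s_1 + 1/16*a_s_2 + 3/16*a_s_3 + 1/8*a_s_4 + 7/16*a_s_5

Substituting a_s_1 = 1 and a_s_5 = 0, rearrange to (I - Q) a = r where r[i] = P(i -> s_1):
  [13/16, -11/16, 0] . (a_s_2, a_s_3, a_s_4) = 1/8
  [-1/2, 13/16, -3/16] . (a_s_2, a_s_3, a_s_4) = 1/16
  [-1/16, -3/16, 7/8] . (a_s_2, a_s_3, a_s_4) = 3/16

Solving yields:
  a_s_2 = 599/984
  a_s_3 = 529/984
  a_s_4 = 367/984

Starting state is s_3, so the absorption probability is a_s_3 = 529/984.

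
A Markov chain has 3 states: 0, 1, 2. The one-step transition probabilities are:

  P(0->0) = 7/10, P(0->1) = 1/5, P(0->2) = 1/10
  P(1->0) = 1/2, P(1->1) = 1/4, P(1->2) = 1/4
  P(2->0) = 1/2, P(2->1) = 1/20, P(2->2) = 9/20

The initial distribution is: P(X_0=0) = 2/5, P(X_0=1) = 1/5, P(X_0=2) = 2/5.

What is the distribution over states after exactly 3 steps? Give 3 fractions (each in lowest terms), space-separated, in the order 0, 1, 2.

Answer: 779/1250 879/5000 201/1000

Derivation:
Propagating the distribution step by step (d_{t+1} = d_t * P):
d_0 = (0=2/5, 1=1/5, 2=2/5)
  d_1[0] = 2/5*7/10 + 1/5*1/2 + 2/5*1/2 = 29/50
  d_1[1] = 2/5*1/5 + 1/5*1/4 + 2/5*1/20 = 3/20
  d_1[2] = 2/5*1/10 + 1/5*1/4 + 2/5*9/20 = 27/100
d_1 = (0=29/50, 1=3/20, 2=27/100)
  d_2[0] = 29/50*7/10 + 3/20*1/2 + 27/100*1/2 = 77/125
  d_2[1] = 29/50*1/5 + 3/20*1/4 + 27/100*1/20 = 167/1000
  d_2[2] = 29/50*1/10 + 3/20*1/4 + 27/100*9/20 = 217/1000
d_2 = (0=77/125, 1=167/1000, 2=217/1000)
  d_3[0] = 77/125*7/10 + 167/1000*1/2 + 217/1000*1/2 = 779/1250
  d_3[1] = 77/125*1/5 + 167/1000*1/4 + 217/1000*1/20 = 879/5000
  d_3[2] = 77/125*1/10 + 167/1000*1/4 + 217/1000*9/20 = 201/1000
d_3 = (0=779/1250, 1=879/5000, 2=201/1000)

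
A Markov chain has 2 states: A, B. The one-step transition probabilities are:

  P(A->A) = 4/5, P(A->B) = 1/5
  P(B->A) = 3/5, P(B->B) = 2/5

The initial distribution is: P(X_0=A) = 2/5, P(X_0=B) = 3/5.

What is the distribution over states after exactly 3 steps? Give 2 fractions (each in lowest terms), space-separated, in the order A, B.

Propagating the distribution step by step (d_{t+1} = d_t * P):
d_0 = (A=2/5, B=3/5)
  d_1[A] = 2/5*4/5 + 3/5*3/5 = 17/25
  d_1[B] = 2/5*1/5 + 3/5*2/5 = 8/25
d_1 = (A=17/25, B=8/25)
  d_2[A] = 17/25*4/5 + 8/25*3/5 = 92/125
  d_2[B] = 17/25*1/5 + 8/25*2/5 = 33/125
d_2 = (A=92/125, B=33/125)
  d_3[A] = 92/125*4/5 + 33/125*3/5 = 467/625
  d_3[B] = 92/125*1/5 + 33/125*2/5 = 158/625
d_3 = (A=467/625, B=158/625)

Answer: 467/625 158/625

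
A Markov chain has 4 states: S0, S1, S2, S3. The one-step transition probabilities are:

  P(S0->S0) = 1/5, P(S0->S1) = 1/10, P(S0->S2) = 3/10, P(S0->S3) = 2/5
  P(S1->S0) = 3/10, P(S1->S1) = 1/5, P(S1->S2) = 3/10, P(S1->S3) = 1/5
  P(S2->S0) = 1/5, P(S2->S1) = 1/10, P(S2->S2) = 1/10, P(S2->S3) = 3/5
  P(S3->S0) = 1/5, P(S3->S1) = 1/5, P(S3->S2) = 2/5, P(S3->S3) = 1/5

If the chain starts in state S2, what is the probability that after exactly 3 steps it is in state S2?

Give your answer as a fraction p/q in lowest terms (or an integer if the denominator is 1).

Computing P^3 by repeated multiplication:
P^1 =
  S0: [1/5, 1/10, 3/10, 2/5]
  S1: [3/10, 1/5, 3/10, 1/5]
  S2: [1/5, 1/10, 1/10, 3/5]
  S3: [1/5, 1/5, 2/5, 1/5]
P^2 =
  S0: [21/100, 3/20, 7/25, 9/25]
  S1: [11/50, 7/50, 13/50, 19/50]
  S2: [21/100, 17/100, 17/50, 7/25]
  S3: [11/50, 7/50, 6/25, 2/5]
P^3 =
  S0: [43/200, 151/1000, 7/25, 177/500]
  S1: [107/500, 19/125, 143/500, 87/250]
  S2: [217/1000, 29/200, 13/50, 189/500]
  S3: [107/500, 77/500, 73/250, 17/50]

(P^3)[S2 -> S2] = 13/50

Answer: 13/50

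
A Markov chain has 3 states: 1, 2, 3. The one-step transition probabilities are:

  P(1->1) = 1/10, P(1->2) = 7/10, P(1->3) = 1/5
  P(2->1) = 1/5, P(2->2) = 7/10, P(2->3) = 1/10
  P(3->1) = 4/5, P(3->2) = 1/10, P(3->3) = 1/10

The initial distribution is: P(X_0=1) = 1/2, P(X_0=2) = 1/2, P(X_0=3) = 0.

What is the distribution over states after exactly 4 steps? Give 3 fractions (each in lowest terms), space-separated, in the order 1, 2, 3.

Propagating the distribution step by step (d_{t+1} = d_t * P):
d_0 = (1=1/2, 2=1/2, 3=0)
  d_1[1] = 1/2*1/10 + 1/2*1/5 + 0*4/5 = 3/20
  d_1[2] = 1/2*7/10 + 1/2*7/10 + 0*1/10 = 7/10
  d_1[3] = 1/2*1/5 + 1/2*1/10 + 0*1/10 = 3/20
d_1 = (1=3/20, 2=7/10, 3=3/20)
  d_2[1] = 3/20*1/10 + 7/10*1/5 + 3/20*4/5 = 11/40
  d_2[2] = 3/20*7/10 + 7/10*7/10 + 3/20*1/10 = 61/100
  d_2[3] = 3/20*1/5 + 7/10*1/10 + 3/20*1/10 = 23/200
d_2 = (1=11/40, 2=61/100, 3=23/200)
  d_3[1] = 11/40*1/10 + 61/100*1/5 + 23/200*4/5 = 483/2000
  d_3[2] = 11/40*7/10 + 61/100*7/10 + 23/200*1/10 = 631/1000
  d_3[3] = 11/40*1/5 + 61/100*1/10 + 23/200*1/10 = 51/400
d_3 = (1=483/2000, 2=631/1000, 3=51/400)
  d_4[1] = 483/2000*1/10 + 631/1000*1/5 + 51/400*4/5 = 5047/20000
  d_4[2] = 483/2000*7/10 + 631/1000*7/10 + 51/400*1/10 = 1247/2000
  d_4[3] = 483/2000*1/5 + 631/1000*1/10 + 51/400*1/10 = 2483/20000
d_4 = (1=5047/20000, 2=1247/2000, 3=2483/20000)

Answer: 5047/20000 1247/2000 2483/20000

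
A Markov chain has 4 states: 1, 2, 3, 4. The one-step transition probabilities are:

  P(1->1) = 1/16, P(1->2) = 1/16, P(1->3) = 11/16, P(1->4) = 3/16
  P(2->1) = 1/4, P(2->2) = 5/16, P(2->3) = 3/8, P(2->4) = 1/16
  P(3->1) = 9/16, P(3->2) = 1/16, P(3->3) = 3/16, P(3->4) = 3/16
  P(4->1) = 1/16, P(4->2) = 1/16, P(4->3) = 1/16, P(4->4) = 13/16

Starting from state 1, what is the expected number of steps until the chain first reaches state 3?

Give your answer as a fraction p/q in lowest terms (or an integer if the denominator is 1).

Answer: 576/211

Derivation:
Let h_i = expected steps to first reach 3 from state i.
Boundary: h_3 = 0.
First-step equations for the other states:
  h_1 = 1 + 1/16*h_1 + 1/16*h_2 + 11/16*h_3 + 3/16*h_4
  h_2 = 1 + 1/4*h_1 + 5/16*h_2 + 3/8*h_3 + 1/16*h_4
  h_4 = 1 + 1/16*h_1 + 1/16*h_2 + 1/16*h_3 + 13/16*h_4

Substituting h_3 = 0 and rearranging gives the linear system (I - Q) h = 1:
  [15/16, -1/16, -3/16] . (h_1, h_2, h_4) = 1
  [-1/4, 11/16, -1/16] . (h_1, h_2, h_4) = 1
  [-1/16, -1/16, 3/16] . (h_1, h_2, h_4) = 1

Solving yields:
  h_1 = 576/211
  h_2 = 656/211
  h_4 = 1536/211

Starting state is 1, so the expected hitting time is h_1 = 576/211.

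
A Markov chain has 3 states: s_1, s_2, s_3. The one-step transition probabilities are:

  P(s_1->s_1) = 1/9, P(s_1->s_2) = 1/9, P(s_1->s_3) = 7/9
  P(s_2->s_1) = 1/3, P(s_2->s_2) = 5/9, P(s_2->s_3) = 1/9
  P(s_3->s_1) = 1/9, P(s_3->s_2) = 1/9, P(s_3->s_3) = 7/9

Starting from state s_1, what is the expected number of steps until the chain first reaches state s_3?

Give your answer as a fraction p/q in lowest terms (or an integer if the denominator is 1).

Let h_i = expected steps to first reach s_3 from state i.
Boundary: h_s_3 = 0.
First-step equations for the other states:
  h_s_1 = 1 + 1/9*h_s_1 + 1/9*h_s_2 + 7/9*h_s_3
  h_s_2 = 1 + 1/3*h_s_1 + 5/9*h_s_2 + 1/9*h_s_3

Substituting h_s_3 = 0 and rearranging gives the linear system (I - Q) h = 1:
  [8/9, -1/9] . (h_s_1, h_s_2) = 1
  [-1/3, 4/9] . (h_s_1, h_s_2) = 1

Solving yields:
  h_s_1 = 45/29
  h_s_2 = 99/29

Starting state is s_1, so the expected hitting time is h_s_1 = 45/29.

Answer: 45/29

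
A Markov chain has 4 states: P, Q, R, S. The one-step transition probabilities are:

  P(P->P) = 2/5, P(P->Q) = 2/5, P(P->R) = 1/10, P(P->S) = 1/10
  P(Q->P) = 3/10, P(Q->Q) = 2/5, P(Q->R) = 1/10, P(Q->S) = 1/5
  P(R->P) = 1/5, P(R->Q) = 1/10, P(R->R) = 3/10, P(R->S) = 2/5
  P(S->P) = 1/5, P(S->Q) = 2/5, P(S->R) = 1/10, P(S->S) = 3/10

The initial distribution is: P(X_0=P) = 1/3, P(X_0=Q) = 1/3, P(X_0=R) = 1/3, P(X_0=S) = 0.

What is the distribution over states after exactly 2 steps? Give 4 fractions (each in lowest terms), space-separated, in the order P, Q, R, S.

Propagating the distribution step by step (d_{t+1} = d_t * P):
d_0 = (P=1/3, Q=1/3, R=1/3, S=0)
  d_1[P] = 1/3*2/5 + 1/3*3/10 + 1/3*1/5 + 0*1/5 = 3/10
  d_1[Q] = 1/3*2/5 + 1/3*2/5 + 1/3*1/10 + 0*2/5 = 3/10
  d_1[R] = 1/3*1/10 + 1/3*1/10 + 1/3*3/10 + 0*1/10 = 1/6
  d_1[S] = 1/3*1/10 + 1/3*1/5 + 1/3*2/5 + 0*3/10 = 7/30
d_1 = (P=3/10, Q=3/10, R=1/6, S=7/30)
  d_2[P] = 3/10*2/5 + 3/10*3/10 + 1/6*1/5 + 7/30*1/5 = 29/100
  d_2[Q] = 3/10*2/5 + 3/10*2/5 + 1/6*1/10 + 7/30*2/5 = 7/20
  d_2[R] = 3/10*1/10 + 3/10*1/10 + 1/6*3/10 + 7/30*1/10 = 2/15
  d_2[S] = 3/10*1/10 + 3/10*1/5 + 1/6*2/5 + 7/30*3/10 = 17/75
d_2 = (P=29/100, Q=7/20, R=2/15, S=17/75)

Answer: 29/100 7/20 2/15 17/75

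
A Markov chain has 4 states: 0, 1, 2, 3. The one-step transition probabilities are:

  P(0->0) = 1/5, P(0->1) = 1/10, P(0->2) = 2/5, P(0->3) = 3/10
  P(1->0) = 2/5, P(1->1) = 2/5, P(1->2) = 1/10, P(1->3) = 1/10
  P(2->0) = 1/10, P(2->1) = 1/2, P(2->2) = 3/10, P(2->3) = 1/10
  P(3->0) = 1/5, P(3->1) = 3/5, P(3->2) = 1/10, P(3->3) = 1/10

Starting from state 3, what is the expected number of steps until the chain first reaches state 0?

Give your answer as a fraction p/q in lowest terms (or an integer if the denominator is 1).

Answer: 480/137

Derivation:
Let h_i = expected steps to first reach 0 from state i.
Boundary: h_0 = 0.
First-step equations for the other states:
  h_1 = 1 + 2/5*h_0 + 2/5*h_1 + 1/10*h_2 + 1/10*h_3
  h_2 = 1 + 1/10*h_0 + 1/2*h_1 + 3/10*h_2 + 1/10*h_3
  h_3 = 1 + 1/5*h_0 + 3/5*h_1 + 1/10*h_2 + 1/10*h_3

Substituting h_0 = 0 and rearranging gives the linear system (I - Q) h = 1:
  [3/5, -1/10, -1/10] . (h_1, h_2, h_3) = 1
  [-1/2, 7/10, -1/10] . (h_1, h_2, h_3) = 1
  [-3/5, -1/10, 9/10] . (h_1, h_2, h_3) = 1

Solving yields:
  h_1 = 400/137
  h_2 = 550/137
  h_3 = 480/137

Starting state is 3, so the expected hitting time is h_3 = 480/137.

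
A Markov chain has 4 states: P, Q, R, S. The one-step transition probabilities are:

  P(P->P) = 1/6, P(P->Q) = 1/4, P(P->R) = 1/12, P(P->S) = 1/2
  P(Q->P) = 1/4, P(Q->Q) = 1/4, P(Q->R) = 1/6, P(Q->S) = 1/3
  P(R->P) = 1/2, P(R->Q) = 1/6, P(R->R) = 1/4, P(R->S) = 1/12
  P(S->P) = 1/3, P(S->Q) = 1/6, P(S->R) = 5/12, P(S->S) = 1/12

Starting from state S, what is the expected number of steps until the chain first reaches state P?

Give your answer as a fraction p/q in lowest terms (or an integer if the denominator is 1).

Answer: 132/49

Derivation:
Let h_i = expected steps to first reach P from state i.
Boundary: h_P = 0.
First-step equations for the other states:
  h_Q = 1 + 1/4*h_P + 1/4*h_Q + 1/6*h_R + 1/3*h_S
  h_R = 1 + 1/2*h_P + 1/6*h_Q + 1/4*h_R + 1/12*h_S
  h_S = 1 + 1/3*h_P + 1/6*h_Q + 5/12*h_R + 1/12*h_S

Substituting h_P = 0 and rearranging gives the linear system (I - Q) h = 1:
  [3/4, -1/6, -1/3] . (h_Q, h_R, h_S) = 1
  [-1/6, 3/4, -1/12] . (h_Q, h_R, h_S) = 1
  [-1/6, -5/12, 11/12] . (h_Q, h_R, h_S) = 1

Solving yields:
  h_Q = 1044/343
  h_R = 792/343
  h_S = 132/49

Starting state is S, so the expected hitting time is h_S = 132/49.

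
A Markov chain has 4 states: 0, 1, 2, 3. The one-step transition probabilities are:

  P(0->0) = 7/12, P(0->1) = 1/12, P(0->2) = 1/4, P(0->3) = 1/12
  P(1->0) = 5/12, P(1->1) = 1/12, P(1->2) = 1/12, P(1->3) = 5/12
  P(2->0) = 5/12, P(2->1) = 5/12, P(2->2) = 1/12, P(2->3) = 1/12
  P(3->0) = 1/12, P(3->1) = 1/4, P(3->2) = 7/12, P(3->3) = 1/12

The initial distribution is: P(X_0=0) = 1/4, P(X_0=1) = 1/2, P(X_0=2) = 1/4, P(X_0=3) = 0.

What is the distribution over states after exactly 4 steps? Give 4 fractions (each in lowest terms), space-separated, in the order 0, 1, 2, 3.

Propagating the distribution step by step (d_{t+1} = d_t * P):
d_0 = (0=1/4, 1=1/2, 2=1/4, 3=0)
  d_1[0] = 1/4*7/12 + 1/2*5/12 + 1/4*5/12 + 0*1/12 = 11/24
  d_1[1] = 1/4*1/12 + 1/2*1/12 + 1/4*5/12 + 0*1/4 = 1/6
  d_1[2] = 1/4*1/4 + 1/2*1/12 + 1/4*1/12 + 0*7/12 = 1/8
  d_1[3] = 1/4*1/12 + 1/2*5/12 + 1/4*1/12 + 0*1/12 = 1/4
d_1 = (0=11/24, 1=1/6, 2=1/8, 3=1/4)
  d_2[0] = 11/24*7/12 + 1/6*5/12 + 1/8*5/12 + 1/4*1/12 = 59/144
  d_2[1] = 11/24*1/12 + 1/6*1/12 + 1/8*5/12 + 1/4*1/4 = 1/6
  d_2[2] = 11/24*1/4 + 1/6*1/12 + 1/8*1/12 + 1/4*7/12 = 41/144
  d_2[3] = 11/24*1/12 + 1/6*5/12 + 1/8*1/12 + 1/4*1/12 = 5/36
d_2 = (0=59/144, 1=1/6, 2=41/144, 3=5/36)
  d_3[0] = 59/144*7/12 + 1/6*5/12 + 41/144*5/12 + 5/36*1/12 = 379/864
  d_3[1] = 59/144*1/12 + 1/6*1/12 + 41/144*5/12 + 5/36*1/4 = 29/144
  d_3[2] = 59/144*1/4 + 1/6*1/12 + 41/144*1/12 + 5/36*7/12 = 191/864
  d_3[3] = 59/144*1/12 + 1/6*5/12 + 41/144*1/12 + 5/36*1/12 = 5/36
d_3 = (0=379/864, 1=29/144, 2=191/864, 3=5/36)
  d_4[0] = 379/864*7/12 + 29/144*5/12 + 191/864*5/12 + 5/36*1/12 = 2299/5184
  d_4[1] = 379/864*1/12 + 29/144*1/12 + 191/864*5/12 + 5/36*1/4 = 467/2592
  d_4[2] = 379/864*1/4 + 29/144*1/12 + 191/864*1/12 + 5/36*7/12 = 1171/5184
  d_4[3] = 379/864*1/12 + 29/144*5/12 + 191/864*1/12 + 5/36*1/12 = 65/432
d_4 = (0=2299/5184, 1=467/2592, 2=1171/5184, 3=65/432)

Answer: 2299/5184 467/2592 1171/5184 65/432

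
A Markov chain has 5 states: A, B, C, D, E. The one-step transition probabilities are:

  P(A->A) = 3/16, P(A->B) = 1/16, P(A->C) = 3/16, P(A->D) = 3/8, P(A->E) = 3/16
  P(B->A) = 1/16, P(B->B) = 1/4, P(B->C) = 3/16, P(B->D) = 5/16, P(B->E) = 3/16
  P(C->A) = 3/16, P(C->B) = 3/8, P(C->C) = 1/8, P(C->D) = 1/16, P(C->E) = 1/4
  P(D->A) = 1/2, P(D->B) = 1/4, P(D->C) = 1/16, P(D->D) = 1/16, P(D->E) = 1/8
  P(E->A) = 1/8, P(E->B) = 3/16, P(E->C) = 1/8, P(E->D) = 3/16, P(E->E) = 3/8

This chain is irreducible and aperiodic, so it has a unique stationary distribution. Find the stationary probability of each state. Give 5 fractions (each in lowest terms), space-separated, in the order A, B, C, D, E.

Answer: 1387/6527 12535/58743 8134/58743 4120/19581 13231/58743

Derivation:
The stationary distribution satisfies pi = pi * P, i.e.:
  pi_A = 3/16*pi_A + 1/16*pi_B + 3/16*pi_C + 1/2*pi_D + 1/8*pi_E
  pi_B = 1/16*pi_A + 1/4*pi_B + 3/8*pi_C + 1/4*pi_D + 3/16*pi_E
  pi_C = 3/16*pi_A + 3/16*pi_B + 1/8*pi_C + 1/16*pi_D + 1/8*pi_E
  pi_D = 3/8*pi_A + 5/16*pi_B + 1/16*pi_C + 1/16*pi_D + 3/16*pi_E
  pi_E = 3/16*pi_A + 3/16*pi_B + 1/4*pi_C + 1/8*pi_D + 3/8*pi_E
with normalization: pi_A + pi_B + pi_C + pi_D + pi_E = 1.

Using the first 4 balance equations plus normalization, the linear system A*pi = b is:
  [-13/16, 1/16, 3/16, 1/2, 1/8] . pi = 0
  [1/16, -3/4, 3/8, 1/4, 3/16] . pi = 0
  [3/16, 3/16, -7/8, 1/16, 1/8] . pi = 0
  [3/8, 5/16, 1/16, -15/16, 3/16] . pi = 0
  [1, 1, 1, 1, 1] . pi = 1

Solving yields:
  pi_A = 1387/6527
  pi_B = 12535/58743
  pi_C = 8134/58743
  pi_D = 4120/19581
  pi_E = 13231/58743

Verification (pi * P):
  1387/6527*3/16 + 12535/58743*1/16 + 8134/58743*3/16 + 4120/19581*1/2 + 13231/58743*1/8 = 1387/6527 = pi_A  (ok)
  1387/6527*1/16 + 12535/58743*1/4 + 8134/58743*3/8 + 4120/19581*1/4 + 13231/58743*3/16 = 12535/58743 = pi_B  (ok)
  1387/6527*3/16 + 12535/58743*3/16 + 8134/58743*1/8 + 4120/19581*1/16 + 13231/58743*1/8 = 8134/58743 = pi_C  (ok)
  1387/6527*3/8 + 12535/58743*5/16 + 8134/58743*1/16 + 4120/19581*1/16 + 13231/58743*3/16 = 4120/19581 = pi_D  (ok)
  1387/6527*3/16 + 12535/58743*3/16 + 8134/58743*1/4 + 4120/19581*1/8 + 13231/58743*3/8 = 13231/58743 = pi_E  (ok)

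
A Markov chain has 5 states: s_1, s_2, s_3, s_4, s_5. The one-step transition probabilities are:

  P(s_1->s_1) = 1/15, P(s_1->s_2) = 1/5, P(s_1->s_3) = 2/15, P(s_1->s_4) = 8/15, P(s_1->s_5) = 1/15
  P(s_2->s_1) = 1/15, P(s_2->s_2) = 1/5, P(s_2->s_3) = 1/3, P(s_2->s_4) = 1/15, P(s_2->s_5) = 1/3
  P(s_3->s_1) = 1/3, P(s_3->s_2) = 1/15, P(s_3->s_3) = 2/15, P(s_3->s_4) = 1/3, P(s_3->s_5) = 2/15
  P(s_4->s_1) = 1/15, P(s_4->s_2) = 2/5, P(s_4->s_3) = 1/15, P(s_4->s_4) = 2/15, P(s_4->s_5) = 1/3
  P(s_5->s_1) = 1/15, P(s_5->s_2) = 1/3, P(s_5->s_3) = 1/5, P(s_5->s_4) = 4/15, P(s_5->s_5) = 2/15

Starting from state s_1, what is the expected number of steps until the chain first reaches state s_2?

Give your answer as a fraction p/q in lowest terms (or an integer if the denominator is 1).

Let h_i = expected steps to first reach s_2 from state i.
Boundary: h_s_2 = 0.
First-step equations for the other states:
  h_s_1 = 1 + 1/15*h_s_1 + 1/5*h_s_2 + 2/15*h_s_3 + 8/15*h_s_4 + 1/15*h_s_5
  h_s_3 = 1 + 1/3*h_s_1 + 1/15*h_s_2 + 2/15*h_s_3 + 1/3*h_s_4 + 2/15*h_s_5
  h_s_4 = 1 + 1/15*h_s_1 + 2/5*h_s_2 + 1/15*h_s_3 + 2/15*h_s_4 + 1/3*h_s_5
  h_s_5 = 1 + 1/15*h_s_1 + 1/3*h_s_2 + 1/5*h_s_3 + 4/15*h_s_4 + 2/15*h_s_5

Substituting h_s_2 = 0 and rearranging gives the linear system (I - Q) h = 1:
  [14/15, -2/15, -8/15, -1/15] . (h_s_1, h_s_3, h_s_4, h_s_5) = 1
  [-1/3, 13/15, -1/3, -2/15] . (h_s_1, h_s_3, h_s_4, h_s_5) = 1
  [-1/15, -1/15, 13/15, -1/3] . (h_s_1, h_s_3, h_s_4, h_s_5) = 1
  [-1/15, -1/5, -4/15, 13/15] . (h_s_1, h_s_3, h_s_4, h_s_5) = 1

Solving yields:
  h_s_1 = 4595/1254
  h_s_3 = 485/114
  h_s_4 = 1915/627
  h_s_5 = 2105/627

Starting state is s_1, so the expected hitting time is h_s_1 = 4595/1254.

Answer: 4595/1254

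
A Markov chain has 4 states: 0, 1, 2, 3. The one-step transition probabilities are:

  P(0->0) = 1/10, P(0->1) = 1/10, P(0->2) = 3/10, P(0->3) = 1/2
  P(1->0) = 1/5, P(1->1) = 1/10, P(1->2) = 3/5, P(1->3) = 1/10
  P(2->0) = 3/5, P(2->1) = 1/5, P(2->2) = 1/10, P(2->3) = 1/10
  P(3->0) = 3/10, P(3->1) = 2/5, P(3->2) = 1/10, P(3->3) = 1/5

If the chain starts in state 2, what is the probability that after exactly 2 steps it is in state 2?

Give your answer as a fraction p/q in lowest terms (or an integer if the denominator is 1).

Computing P^2 by repeated multiplication:
P^1 =
  0: [1/10, 1/10, 3/10, 1/2]
  1: [1/5, 1/10, 3/5, 1/10]
  2: [3/5, 1/5, 1/10, 1/10]
  3: [3/10, 2/5, 1/10, 1/5]
P^2 =
  0: [9/25, 7/25, 17/100, 19/100]
  1: [43/100, 19/100, 19/100, 19/100]
  2: [19/100, 7/50, 8/25, 7/20]
  3: [23/100, 17/100, 9/25, 6/25]

(P^2)[2 -> 2] = 8/25

Answer: 8/25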